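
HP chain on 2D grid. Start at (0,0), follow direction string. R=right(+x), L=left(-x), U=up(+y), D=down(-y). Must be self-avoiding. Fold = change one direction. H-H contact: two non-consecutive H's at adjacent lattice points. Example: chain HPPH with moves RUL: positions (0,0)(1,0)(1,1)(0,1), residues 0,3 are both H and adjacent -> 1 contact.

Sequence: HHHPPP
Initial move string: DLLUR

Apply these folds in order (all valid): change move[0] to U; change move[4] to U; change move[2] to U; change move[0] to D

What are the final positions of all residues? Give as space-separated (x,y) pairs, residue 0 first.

Answer: (0,0) (0,-1) (-1,-1) (-1,0) (-1,1) (-1,2)

Derivation:
Initial moves: DLLUR
Fold: move[0]->U => ULLUR (positions: [(0, 0), (0, 1), (-1, 1), (-2, 1), (-2, 2), (-1, 2)])
Fold: move[4]->U => ULLUU (positions: [(0, 0), (0, 1), (-1, 1), (-2, 1), (-2, 2), (-2, 3)])
Fold: move[2]->U => ULUUU (positions: [(0, 0), (0, 1), (-1, 1), (-1, 2), (-1, 3), (-1, 4)])
Fold: move[0]->D => DLUUU (positions: [(0, 0), (0, -1), (-1, -1), (-1, 0), (-1, 1), (-1, 2)])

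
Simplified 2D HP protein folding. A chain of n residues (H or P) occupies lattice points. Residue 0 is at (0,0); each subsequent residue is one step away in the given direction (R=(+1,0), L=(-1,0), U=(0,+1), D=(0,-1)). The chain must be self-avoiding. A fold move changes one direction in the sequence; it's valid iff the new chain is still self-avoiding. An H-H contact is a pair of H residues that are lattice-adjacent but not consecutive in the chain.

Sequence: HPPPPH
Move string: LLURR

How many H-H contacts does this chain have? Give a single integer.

Positions: [(0, 0), (-1, 0), (-2, 0), (-2, 1), (-1, 1), (0, 1)]
H-H contact: residue 0 @(0,0) - residue 5 @(0, 1)

Answer: 1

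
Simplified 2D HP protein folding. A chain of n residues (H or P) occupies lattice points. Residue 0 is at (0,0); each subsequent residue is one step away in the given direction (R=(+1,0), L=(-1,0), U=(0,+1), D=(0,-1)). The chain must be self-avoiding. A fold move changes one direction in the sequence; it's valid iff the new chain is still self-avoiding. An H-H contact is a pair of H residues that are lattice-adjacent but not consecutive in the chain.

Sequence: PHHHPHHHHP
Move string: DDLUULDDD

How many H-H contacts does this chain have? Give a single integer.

Answer: 1

Derivation:
Positions: [(0, 0), (0, -1), (0, -2), (-1, -2), (-1, -1), (-1, 0), (-2, 0), (-2, -1), (-2, -2), (-2, -3)]
H-H contact: residue 3 @(-1,-2) - residue 8 @(-2, -2)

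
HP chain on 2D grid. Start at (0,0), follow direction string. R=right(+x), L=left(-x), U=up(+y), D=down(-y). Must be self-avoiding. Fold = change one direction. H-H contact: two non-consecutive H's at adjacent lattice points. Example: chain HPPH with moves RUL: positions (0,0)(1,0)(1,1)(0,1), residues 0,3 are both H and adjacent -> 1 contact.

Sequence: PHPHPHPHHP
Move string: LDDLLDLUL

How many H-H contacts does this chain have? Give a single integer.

Positions: [(0, 0), (-1, 0), (-1, -1), (-1, -2), (-2, -2), (-3, -2), (-3, -3), (-4, -3), (-4, -2), (-5, -2)]
H-H contact: residue 5 @(-3,-2) - residue 8 @(-4, -2)

Answer: 1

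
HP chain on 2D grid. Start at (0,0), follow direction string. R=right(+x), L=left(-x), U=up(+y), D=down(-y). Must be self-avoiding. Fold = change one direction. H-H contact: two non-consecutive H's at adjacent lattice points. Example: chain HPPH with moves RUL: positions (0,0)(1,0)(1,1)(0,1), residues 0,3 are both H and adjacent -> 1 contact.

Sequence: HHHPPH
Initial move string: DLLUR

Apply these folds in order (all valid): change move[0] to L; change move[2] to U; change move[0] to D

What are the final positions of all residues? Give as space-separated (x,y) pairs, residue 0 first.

Answer: (0,0) (0,-1) (-1,-1) (-1,0) (-1,1) (0,1)

Derivation:
Initial moves: DLLUR
Fold: move[0]->L => LLLUR (positions: [(0, 0), (-1, 0), (-2, 0), (-3, 0), (-3, 1), (-2, 1)])
Fold: move[2]->U => LLUUR (positions: [(0, 0), (-1, 0), (-2, 0), (-2, 1), (-2, 2), (-1, 2)])
Fold: move[0]->D => DLUUR (positions: [(0, 0), (0, -1), (-1, -1), (-1, 0), (-1, 1), (0, 1)])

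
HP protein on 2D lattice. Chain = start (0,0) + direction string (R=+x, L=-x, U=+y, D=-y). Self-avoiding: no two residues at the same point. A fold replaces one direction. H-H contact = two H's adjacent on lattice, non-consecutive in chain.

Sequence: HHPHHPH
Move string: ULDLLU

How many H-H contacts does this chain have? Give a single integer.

Positions: [(0, 0), (0, 1), (-1, 1), (-1, 0), (-2, 0), (-3, 0), (-3, 1)]
H-H contact: residue 0 @(0,0) - residue 3 @(-1, 0)

Answer: 1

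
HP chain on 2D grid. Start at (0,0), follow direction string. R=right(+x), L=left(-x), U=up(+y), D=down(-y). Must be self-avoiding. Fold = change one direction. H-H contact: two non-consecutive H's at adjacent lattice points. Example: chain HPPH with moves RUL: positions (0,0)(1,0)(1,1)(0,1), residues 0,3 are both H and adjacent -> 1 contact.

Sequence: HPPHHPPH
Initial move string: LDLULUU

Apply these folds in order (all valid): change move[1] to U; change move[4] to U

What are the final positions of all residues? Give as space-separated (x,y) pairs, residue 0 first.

Initial moves: LDLULUU
Fold: move[1]->U => LULULUU (positions: [(0, 0), (-1, 0), (-1, 1), (-2, 1), (-2, 2), (-3, 2), (-3, 3), (-3, 4)])
Fold: move[4]->U => LULUUUU (positions: [(0, 0), (-1, 0), (-1, 1), (-2, 1), (-2, 2), (-2, 3), (-2, 4), (-2, 5)])

Answer: (0,0) (-1,0) (-1,1) (-2,1) (-2,2) (-2,3) (-2,4) (-2,5)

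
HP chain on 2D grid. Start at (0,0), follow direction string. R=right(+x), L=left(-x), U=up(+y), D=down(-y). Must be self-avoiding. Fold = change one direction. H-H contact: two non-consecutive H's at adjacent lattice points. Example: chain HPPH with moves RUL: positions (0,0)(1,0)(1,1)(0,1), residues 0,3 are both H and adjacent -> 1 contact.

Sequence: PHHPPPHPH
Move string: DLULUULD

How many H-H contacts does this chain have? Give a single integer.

Positions: [(0, 0), (0, -1), (-1, -1), (-1, 0), (-2, 0), (-2, 1), (-2, 2), (-3, 2), (-3, 1)]
No H-H contacts found.

Answer: 0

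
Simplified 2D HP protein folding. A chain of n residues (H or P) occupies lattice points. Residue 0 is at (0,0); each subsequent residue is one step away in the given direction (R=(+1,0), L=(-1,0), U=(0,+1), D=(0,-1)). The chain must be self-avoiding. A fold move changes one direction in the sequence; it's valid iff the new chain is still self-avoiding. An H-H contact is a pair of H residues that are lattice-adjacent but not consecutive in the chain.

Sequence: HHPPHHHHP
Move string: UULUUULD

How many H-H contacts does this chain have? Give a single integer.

Answer: 0

Derivation:
Positions: [(0, 0), (0, 1), (0, 2), (-1, 2), (-1, 3), (-1, 4), (-1, 5), (-2, 5), (-2, 4)]
No H-H contacts found.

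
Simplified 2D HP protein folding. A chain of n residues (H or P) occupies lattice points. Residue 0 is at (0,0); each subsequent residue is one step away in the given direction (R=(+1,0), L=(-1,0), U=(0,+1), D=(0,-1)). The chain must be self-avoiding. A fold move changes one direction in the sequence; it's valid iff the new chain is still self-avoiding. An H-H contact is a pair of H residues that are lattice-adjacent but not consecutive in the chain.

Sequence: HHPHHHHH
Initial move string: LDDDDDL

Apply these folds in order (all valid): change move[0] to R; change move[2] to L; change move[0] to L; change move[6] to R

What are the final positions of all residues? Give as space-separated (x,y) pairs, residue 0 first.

Answer: (0,0) (-1,0) (-1,-1) (-2,-1) (-2,-2) (-2,-3) (-2,-4) (-1,-4)

Derivation:
Initial moves: LDDDDDL
Fold: move[0]->R => RDDDDDL (positions: [(0, 0), (1, 0), (1, -1), (1, -2), (1, -3), (1, -4), (1, -5), (0, -5)])
Fold: move[2]->L => RDLDDDL (positions: [(0, 0), (1, 0), (1, -1), (0, -1), (0, -2), (0, -3), (0, -4), (-1, -4)])
Fold: move[0]->L => LDLDDDL (positions: [(0, 0), (-1, 0), (-1, -1), (-2, -1), (-2, -2), (-2, -3), (-2, -4), (-3, -4)])
Fold: move[6]->R => LDLDDDR (positions: [(0, 0), (-1, 0), (-1, -1), (-2, -1), (-2, -2), (-2, -3), (-2, -4), (-1, -4)])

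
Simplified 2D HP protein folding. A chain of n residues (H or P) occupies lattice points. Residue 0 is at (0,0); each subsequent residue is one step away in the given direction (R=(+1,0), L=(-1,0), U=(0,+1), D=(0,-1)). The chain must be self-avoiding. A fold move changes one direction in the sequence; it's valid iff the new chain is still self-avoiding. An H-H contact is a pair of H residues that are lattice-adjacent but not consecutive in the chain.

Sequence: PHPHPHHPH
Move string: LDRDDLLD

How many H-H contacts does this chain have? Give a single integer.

Positions: [(0, 0), (-1, 0), (-1, -1), (0, -1), (0, -2), (0, -3), (-1, -3), (-2, -3), (-2, -4)]
No H-H contacts found.

Answer: 0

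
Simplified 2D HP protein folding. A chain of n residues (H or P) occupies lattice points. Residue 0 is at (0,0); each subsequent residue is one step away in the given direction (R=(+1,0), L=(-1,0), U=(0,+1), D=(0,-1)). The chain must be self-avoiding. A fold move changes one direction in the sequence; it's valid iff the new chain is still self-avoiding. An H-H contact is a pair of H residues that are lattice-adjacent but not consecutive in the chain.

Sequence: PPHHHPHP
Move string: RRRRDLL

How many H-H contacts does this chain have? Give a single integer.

Answer: 1

Derivation:
Positions: [(0, 0), (1, 0), (2, 0), (3, 0), (4, 0), (4, -1), (3, -1), (2, -1)]
H-H contact: residue 3 @(3,0) - residue 6 @(3, -1)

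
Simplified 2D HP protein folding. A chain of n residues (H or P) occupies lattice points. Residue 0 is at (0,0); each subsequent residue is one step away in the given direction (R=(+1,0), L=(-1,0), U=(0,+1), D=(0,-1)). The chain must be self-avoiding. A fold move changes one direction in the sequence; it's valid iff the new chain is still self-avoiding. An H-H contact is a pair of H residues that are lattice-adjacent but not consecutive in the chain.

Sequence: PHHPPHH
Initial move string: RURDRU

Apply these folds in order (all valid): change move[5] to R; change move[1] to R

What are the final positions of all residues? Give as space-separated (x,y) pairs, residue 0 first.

Answer: (0,0) (1,0) (2,0) (3,0) (3,-1) (4,-1) (5,-1)

Derivation:
Initial moves: RURDRU
Fold: move[5]->R => RURDRR (positions: [(0, 0), (1, 0), (1, 1), (2, 1), (2, 0), (3, 0), (4, 0)])
Fold: move[1]->R => RRRDRR (positions: [(0, 0), (1, 0), (2, 0), (3, 0), (3, -1), (4, -1), (5, -1)])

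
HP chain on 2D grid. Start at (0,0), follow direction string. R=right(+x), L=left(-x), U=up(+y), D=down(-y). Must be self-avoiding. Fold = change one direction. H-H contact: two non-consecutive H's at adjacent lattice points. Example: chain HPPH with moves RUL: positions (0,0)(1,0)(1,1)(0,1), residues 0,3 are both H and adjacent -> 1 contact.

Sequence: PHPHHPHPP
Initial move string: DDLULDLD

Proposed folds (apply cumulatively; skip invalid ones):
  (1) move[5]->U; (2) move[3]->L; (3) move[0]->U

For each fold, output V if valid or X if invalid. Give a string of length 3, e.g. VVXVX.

Initial: DDLULDLD -> [(0, 0), (0, -1), (0, -2), (-1, -2), (-1, -1), (-2, -1), (-2, -2), (-3, -2), (-3, -3)]
Fold 1: move[5]->U => DDLULULD VALID
Fold 2: move[3]->L => DDLLLULD VALID
Fold 3: move[0]->U => UDLLLULD INVALID (collision), skipped

Answer: VVX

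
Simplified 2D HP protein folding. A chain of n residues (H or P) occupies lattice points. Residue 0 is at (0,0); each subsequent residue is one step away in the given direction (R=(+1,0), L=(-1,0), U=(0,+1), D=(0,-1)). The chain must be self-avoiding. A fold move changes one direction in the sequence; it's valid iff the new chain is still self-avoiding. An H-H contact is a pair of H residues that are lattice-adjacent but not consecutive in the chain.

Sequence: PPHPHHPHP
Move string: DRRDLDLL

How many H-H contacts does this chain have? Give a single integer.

Answer: 1

Derivation:
Positions: [(0, 0), (0, -1), (1, -1), (2, -1), (2, -2), (1, -2), (1, -3), (0, -3), (-1, -3)]
H-H contact: residue 2 @(1,-1) - residue 5 @(1, -2)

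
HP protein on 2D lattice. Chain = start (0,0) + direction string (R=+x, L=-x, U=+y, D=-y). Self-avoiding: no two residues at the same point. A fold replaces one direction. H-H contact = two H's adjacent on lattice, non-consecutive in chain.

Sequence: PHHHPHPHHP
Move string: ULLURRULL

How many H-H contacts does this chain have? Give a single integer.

Answer: 2

Derivation:
Positions: [(0, 0), (0, 1), (-1, 1), (-2, 1), (-2, 2), (-1, 2), (0, 2), (0, 3), (-1, 3), (-2, 3)]
H-H contact: residue 2 @(-1,1) - residue 5 @(-1, 2)
H-H contact: residue 5 @(-1,2) - residue 8 @(-1, 3)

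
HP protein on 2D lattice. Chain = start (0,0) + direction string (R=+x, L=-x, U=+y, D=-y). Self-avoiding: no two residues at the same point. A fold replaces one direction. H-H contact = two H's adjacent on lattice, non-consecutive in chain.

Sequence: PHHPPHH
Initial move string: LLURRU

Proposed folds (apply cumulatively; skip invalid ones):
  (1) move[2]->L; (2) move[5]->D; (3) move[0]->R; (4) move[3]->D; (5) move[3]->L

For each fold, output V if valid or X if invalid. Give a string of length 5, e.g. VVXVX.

Initial: LLURRU -> [(0, 0), (-1, 0), (-2, 0), (-2, 1), (-1, 1), (0, 1), (0, 2)]
Fold 1: move[2]->L => LLLRRU INVALID (collision), skipped
Fold 2: move[5]->D => LLURRD INVALID (collision), skipped
Fold 3: move[0]->R => RLURRU INVALID (collision), skipped
Fold 4: move[3]->D => LLUDRU INVALID (collision), skipped
Fold 5: move[3]->L => LLULRU INVALID (collision), skipped

Answer: XXXXX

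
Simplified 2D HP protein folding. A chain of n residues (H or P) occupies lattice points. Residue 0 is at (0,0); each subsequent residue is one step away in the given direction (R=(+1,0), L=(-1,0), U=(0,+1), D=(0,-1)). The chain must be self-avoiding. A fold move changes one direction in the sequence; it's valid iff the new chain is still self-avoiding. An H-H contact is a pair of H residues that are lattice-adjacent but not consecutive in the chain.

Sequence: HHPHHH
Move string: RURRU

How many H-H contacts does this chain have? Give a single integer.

Positions: [(0, 0), (1, 0), (1, 1), (2, 1), (3, 1), (3, 2)]
No H-H contacts found.

Answer: 0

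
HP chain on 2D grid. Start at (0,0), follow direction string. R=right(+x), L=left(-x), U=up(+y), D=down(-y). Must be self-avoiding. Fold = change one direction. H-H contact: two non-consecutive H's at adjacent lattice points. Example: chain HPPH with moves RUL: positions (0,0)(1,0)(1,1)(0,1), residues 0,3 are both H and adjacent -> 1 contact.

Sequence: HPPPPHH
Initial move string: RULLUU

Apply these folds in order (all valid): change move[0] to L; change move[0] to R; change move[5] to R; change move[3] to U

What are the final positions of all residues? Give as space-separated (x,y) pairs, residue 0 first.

Answer: (0,0) (1,0) (1,1) (0,1) (0,2) (0,3) (1,3)

Derivation:
Initial moves: RULLUU
Fold: move[0]->L => LULLUU (positions: [(0, 0), (-1, 0), (-1, 1), (-2, 1), (-3, 1), (-3, 2), (-3, 3)])
Fold: move[0]->R => RULLUU (positions: [(0, 0), (1, 0), (1, 1), (0, 1), (-1, 1), (-1, 2), (-1, 3)])
Fold: move[5]->R => RULLUR (positions: [(0, 0), (1, 0), (1, 1), (0, 1), (-1, 1), (-1, 2), (0, 2)])
Fold: move[3]->U => RULUUR (positions: [(0, 0), (1, 0), (1, 1), (0, 1), (0, 2), (0, 3), (1, 3)])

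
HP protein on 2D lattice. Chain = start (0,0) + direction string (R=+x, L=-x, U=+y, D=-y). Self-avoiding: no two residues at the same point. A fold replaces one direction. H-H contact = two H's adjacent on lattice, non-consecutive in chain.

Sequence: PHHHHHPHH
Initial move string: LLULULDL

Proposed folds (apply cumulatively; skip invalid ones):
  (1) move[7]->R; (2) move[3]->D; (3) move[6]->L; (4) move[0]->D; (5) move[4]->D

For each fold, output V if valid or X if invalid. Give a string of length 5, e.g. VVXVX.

Initial: LLULULDL -> [(0, 0), (-1, 0), (-2, 0), (-2, 1), (-3, 1), (-3, 2), (-4, 2), (-4, 1), (-5, 1)]
Fold 1: move[7]->R => LLULULDR INVALID (collision), skipped
Fold 2: move[3]->D => LLUDULDL INVALID (collision), skipped
Fold 3: move[6]->L => LLULULLL VALID
Fold 4: move[0]->D => DLULULLL VALID
Fold 5: move[4]->D => DLULDLLL VALID

Answer: XXVVV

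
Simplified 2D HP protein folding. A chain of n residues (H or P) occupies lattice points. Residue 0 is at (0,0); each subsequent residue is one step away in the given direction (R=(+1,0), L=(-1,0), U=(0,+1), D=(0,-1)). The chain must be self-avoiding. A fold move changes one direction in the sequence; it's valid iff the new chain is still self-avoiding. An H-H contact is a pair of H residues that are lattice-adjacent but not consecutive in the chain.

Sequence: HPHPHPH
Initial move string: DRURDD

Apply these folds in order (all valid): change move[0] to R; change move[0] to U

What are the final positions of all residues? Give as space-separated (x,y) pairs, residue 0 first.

Initial moves: DRURDD
Fold: move[0]->R => RRURDD (positions: [(0, 0), (1, 0), (2, 0), (2, 1), (3, 1), (3, 0), (3, -1)])
Fold: move[0]->U => URURDD (positions: [(0, 0), (0, 1), (1, 1), (1, 2), (2, 2), (2, 1), (2, 0)])

Answer: (0,0) (0,1) (1,1) (1,2) (2,2) (2,1) (2,0)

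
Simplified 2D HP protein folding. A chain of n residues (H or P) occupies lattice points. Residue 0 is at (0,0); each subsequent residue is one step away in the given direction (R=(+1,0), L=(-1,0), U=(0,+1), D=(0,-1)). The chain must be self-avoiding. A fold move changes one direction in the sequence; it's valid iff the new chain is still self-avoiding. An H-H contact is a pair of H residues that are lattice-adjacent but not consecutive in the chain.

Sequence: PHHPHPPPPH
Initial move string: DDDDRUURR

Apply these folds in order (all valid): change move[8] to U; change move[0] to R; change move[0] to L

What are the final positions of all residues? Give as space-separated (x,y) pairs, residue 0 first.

Initial moves: DDDDRUURR
Fold: move[8]->U => DDDDRUURU (positions: [(0, 0), (0, -1), (0, -2), (0, -3), (0, -4), (1, -4), (1, -3), (1, -2), (2, -2), (2, -1)])
Fold: move[0]->R => RDDDRUURU (positions: [(0, 0), (1, 0), (1, -1), (1, -2), (1, -3), (2, -3), (2, -2), (2, -1), (3, -1), (3, 0)])
Fold: move[0]->L => LDDDRUURU (positions: [(0, 0), (-1, 0), (-1, -1), (-1, -2), (-1, -3), (0, -3), (0, -2), (0, -1), (1, -1), (1, 0)])

Answer: (0,0) (-1,0) (-1,-1) (-1,-2) (-1,-3) (0,-3) (0,-2) (0,-1) (1,-1) (1,0)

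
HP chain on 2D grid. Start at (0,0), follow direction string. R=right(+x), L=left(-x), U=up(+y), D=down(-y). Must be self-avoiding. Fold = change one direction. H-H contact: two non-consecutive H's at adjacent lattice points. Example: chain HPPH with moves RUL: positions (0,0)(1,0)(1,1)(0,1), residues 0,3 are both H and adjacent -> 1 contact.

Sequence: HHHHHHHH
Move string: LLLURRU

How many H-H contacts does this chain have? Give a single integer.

Positions: [(0, 0), (-1, 0), (-2, 0), (-3, 0), (-3, 1), (-2, 1), (-1, 1), (-1, 2)]
H-H contact: residue 1 @(-1,0) - residue 6 @(-1, 1)
H-H contact: residue 2 @(-2,0) - residue 5 @(-2, 1)

Answer: 2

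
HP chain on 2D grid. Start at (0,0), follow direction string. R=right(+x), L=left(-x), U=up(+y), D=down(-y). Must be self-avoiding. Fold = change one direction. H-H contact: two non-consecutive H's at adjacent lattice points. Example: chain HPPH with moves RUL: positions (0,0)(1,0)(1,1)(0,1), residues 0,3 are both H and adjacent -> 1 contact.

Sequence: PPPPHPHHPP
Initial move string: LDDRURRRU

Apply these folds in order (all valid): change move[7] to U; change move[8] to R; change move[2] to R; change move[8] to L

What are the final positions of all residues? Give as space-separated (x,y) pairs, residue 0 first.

Answer: (0,0) (-1,0) (-1,-1) (0,-1) (1,-1) (1,0) (2,0) (3,0) (3,1) (2,1)

Derivation:
Initial moves: LDDRURRRU
Fold: move[7]->U => LDDRURRUU (positions: [(0, 0), (-1, 0), (-1, -1), (-1, -2), (0, -2), (0, -1), (1, -1), (2, -1), (2, 0), (2, 1)])
Fold: move[8]->R => LDDRURRUR (positions: [(0, 0), (-1, 0), (-1, -1), (-1, -2), (0, -2), (0, -1), (1, -1), (2, -1), (2, 0), (3, 0)])
Fold: move[2]->R => LDRRURRUR (positions: [(0, 0), (-1, 0), (-1, -1), (0, -1), (1, -1), (1, 0), (2, 0), (3, 0), (3, 1), (4, 1)])
Fold: move[8]->L => LDRRURRUL (positions: [(0, 0), (-1, 0), (-1, -1), (0, -1), (1, -1), (1, 0), (2, 0), (3, 0), (3, 1), (2, 1)])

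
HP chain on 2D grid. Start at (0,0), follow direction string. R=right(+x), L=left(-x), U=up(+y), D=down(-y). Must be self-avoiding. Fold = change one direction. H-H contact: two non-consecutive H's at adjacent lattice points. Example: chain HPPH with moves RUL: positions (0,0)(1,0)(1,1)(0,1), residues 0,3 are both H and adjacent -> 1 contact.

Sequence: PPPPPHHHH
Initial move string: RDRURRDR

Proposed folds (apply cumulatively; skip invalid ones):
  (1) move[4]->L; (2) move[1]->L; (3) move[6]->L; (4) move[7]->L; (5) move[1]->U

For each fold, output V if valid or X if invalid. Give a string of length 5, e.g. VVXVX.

Initial: RDRURRDR -> [(0, 0), (1, 0), (1, -1), (2, -1), (2, 0), (3, 0), (4, 0), (4, -1), (5, -1)]
Fold 1: move[4]->L => RDRULRDR INVALID (collision), skipped
Fold 2: move[1]->L => RLRURRDR INVALID (collision), skipped
Fold 3: move[6]->L => RDRURRLR INVALID (collision), skipped
Fold 4: move[7]->L => RDRURRDL VALID
Fold 5: move[1]->U => RURURRDL VALID

Answer: XXXVV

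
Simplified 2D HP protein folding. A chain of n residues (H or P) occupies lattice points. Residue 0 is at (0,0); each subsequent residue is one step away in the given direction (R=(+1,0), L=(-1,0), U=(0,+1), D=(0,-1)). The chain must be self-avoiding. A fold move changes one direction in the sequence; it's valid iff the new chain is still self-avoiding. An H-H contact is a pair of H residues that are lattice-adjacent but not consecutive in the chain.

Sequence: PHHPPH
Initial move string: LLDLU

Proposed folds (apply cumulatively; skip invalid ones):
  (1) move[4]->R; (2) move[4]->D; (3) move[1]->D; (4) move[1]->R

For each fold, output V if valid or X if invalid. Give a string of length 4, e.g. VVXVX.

Answer: XVVX

Derivation:
Initial: LLDLU -> [(0, 0), (-1, 0), (-2, 0), (-2, -1), (-3, -1), (-3, 0)]
Fold 1: move[4]->R => LLDLR INVALID (collision), skipped
Fold 2: move[4]->D => LLDLD VALID
Fold 3: move[1]->D => LDDLD VALID
Fold 4: move[1]->R => LRDLD INVALID (collision), skipped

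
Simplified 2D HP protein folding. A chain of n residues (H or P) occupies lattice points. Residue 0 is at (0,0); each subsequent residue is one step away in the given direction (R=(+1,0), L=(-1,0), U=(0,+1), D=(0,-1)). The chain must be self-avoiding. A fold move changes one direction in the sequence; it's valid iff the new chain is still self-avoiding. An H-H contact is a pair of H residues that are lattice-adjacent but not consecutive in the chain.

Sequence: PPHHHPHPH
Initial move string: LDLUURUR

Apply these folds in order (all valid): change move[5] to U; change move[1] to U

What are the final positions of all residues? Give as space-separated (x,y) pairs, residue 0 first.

Initial moves: LDLUURUR
Fold: move[5]->U => LDLUUUUR (positions: [(0, 0), (-1, 0), (-1, -1), (-2, -1), (-2, 0), (-2, 1), (-2, 2), (-2, 3), (-1, 3)])
Fold: move[1]->U => LULUUUUR (positions: [(0, 0), (-1, 0), (-1, 1), (-2, 1), (-2, 2), (-2, 3), (-2, 4), (-2, 5), (-1, 5)])

Answer: (0,0) (-1,0) (-1,1) (-2,1) (-2,2) (-2,3) (-2,4) (-2,5) (-1,5)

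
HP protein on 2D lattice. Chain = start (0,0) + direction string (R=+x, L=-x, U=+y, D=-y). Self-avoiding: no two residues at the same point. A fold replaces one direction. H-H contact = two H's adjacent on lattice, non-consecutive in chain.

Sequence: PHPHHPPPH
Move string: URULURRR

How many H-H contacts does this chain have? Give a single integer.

Positions: [(0, 0), (0, 1), (1, 1), (1, 2), (0, 2), (0, 3), (1, 3), (2, 3), (3, 3)]
H-H contact: residue 1 @(0,1) - residue 4 @(0, 2)

Answer: 1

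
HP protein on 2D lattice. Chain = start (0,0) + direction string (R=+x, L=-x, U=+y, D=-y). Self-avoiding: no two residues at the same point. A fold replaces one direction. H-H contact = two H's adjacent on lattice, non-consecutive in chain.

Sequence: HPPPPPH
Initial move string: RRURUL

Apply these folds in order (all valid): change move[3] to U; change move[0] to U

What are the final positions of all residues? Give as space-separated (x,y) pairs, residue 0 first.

Answer: (0,0) (0,1) (1,1) (1,2) (1,3) (1,4) (0,4)

Derivation:
Initial moves: RRURUL
Fold: move[3]->U => RRUUUL (positions: [(0, 0), (1, 0), (2, 0), (2, 1), (2, 2), (2, 3), (1, 3)])
Fold: move[0]->U => URUUUL (positions: [(0, 0), (0, 1), (1, 1), (1, 2), (1, 3), (1, 4), (0, 4)])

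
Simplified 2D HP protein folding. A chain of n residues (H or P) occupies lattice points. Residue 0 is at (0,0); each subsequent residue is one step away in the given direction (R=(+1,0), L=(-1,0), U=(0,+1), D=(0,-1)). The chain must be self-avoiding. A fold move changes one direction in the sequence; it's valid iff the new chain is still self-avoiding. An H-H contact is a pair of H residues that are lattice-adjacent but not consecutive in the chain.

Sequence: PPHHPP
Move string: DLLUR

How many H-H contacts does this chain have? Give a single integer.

Answer: 0

Derivation:
Positions: [(0, 0), (0, -1), (-1, -1), (-2, -1), (-2, 0), (-1, 0)]
No H-H contacts found.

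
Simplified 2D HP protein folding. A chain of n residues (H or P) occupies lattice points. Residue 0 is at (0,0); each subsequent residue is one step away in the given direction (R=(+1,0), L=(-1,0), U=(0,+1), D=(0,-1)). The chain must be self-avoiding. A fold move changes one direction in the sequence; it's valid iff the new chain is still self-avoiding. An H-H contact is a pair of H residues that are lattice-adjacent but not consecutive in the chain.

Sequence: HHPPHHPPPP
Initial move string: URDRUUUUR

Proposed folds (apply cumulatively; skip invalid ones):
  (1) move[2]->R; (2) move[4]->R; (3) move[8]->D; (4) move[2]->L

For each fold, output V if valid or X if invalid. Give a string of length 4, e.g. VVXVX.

Answer: VVXX

Derivation:
Initial: URDRUUUUR -> [(0, 0), (0, 1), (1, 1), (1, 0), (2, 0), (2, 1), (2, 2), (2, 3), (2, 4), (3, 4)]
Fold 1: move[2]->R => URRRUUUUR VALID
Fold 2: move[4]->R => URRRRUUUR VALID
Fold 3: move[8]->D => URRRRUUUD INVALID (collision), skipped
Fold 4: move[2]->L => URLRRUUUR INVALID (collision), skipped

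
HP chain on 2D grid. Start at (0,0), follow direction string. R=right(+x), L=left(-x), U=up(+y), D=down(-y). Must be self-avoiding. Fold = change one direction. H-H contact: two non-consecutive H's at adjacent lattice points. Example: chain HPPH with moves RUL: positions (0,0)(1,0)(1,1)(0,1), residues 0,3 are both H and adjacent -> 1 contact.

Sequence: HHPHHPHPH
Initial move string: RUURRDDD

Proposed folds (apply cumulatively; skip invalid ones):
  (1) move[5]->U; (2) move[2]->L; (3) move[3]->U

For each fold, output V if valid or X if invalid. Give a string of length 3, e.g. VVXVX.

Answer: XXV

Derivation:
Initial: RUURRDDD -> [(0, 0), (1, 0), (1, 1), (1, 2), (2, 2), (3, 2), (3, 1), (3, 0), (3, -1)]
Fold 1: move[5]->U => RUURRUDD INVALID (collision), skipped
Fold 2: move[2]->L => RULRRDDD INVALID (collision), skipped
Fold 3: move[3]->U => RUUURDDD VALID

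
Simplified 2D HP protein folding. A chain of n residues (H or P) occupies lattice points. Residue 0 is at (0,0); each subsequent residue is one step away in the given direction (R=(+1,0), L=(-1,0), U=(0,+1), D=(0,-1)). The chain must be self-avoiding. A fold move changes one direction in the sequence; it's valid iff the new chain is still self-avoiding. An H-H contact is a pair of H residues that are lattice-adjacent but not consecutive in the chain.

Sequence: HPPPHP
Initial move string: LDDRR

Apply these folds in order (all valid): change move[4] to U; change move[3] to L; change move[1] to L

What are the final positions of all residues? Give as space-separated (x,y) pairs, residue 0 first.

Initial moves: LDDRR
Fold: move[4]->U => LDDRU (positions: [(0, 0), (-1, 0), (-1, -1), (-1, -2), (0, -2), (0, -1)])
Fold: move[3]->L => LDDLU (positions: [(0, 0), (-1, 0), (-1, -1), (-1, -2), (-2, -2), (-2, -1)])
Fold: move[1]->L => LLDLU (positions: [(0, 0), (-1, 0), (-2, 0), (-2, -1), (-3, -1), (-3, 0)])

Answer: (0,0) (-1,0) (-2,0) (-2,-1) (-3,-1) (-3,0)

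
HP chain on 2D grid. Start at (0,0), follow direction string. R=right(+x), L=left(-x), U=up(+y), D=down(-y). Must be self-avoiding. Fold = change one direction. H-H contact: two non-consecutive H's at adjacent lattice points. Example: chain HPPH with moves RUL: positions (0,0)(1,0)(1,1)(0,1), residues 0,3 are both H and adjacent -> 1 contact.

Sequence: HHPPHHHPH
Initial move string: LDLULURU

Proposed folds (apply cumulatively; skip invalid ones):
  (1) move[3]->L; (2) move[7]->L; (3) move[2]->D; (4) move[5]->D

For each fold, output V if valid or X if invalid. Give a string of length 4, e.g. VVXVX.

Answer: VXVX

Derivation:
Initial: LDLULURU -> [(0, 0), (-1, 0), (-1, -1), (-2, -1), (-2, 0), (-3, 0), (-3, 1), (-2, 1), (-2, 2)]
Fold 1: move[3]->L => LDLLLURU VALID
Fold 2: move[7]->L => LDLLLURL INVALID (collision), skipped
Fold 3: move[2]->D => LDDLLURU VALID
Fold 4: move[5]->D => LDDLLDRU INVALID (collision), skipped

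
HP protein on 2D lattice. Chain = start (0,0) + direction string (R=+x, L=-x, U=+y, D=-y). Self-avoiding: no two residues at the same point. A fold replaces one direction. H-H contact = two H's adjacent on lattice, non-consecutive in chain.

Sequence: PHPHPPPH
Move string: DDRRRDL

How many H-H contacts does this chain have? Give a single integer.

Answer: 0

Derivation:
Positions: [(0, 0), (0, -1), (0, -2), (1, -2), (2, -2), (3, -2), (3, -3), (2, -3)]
No H-H contacts found.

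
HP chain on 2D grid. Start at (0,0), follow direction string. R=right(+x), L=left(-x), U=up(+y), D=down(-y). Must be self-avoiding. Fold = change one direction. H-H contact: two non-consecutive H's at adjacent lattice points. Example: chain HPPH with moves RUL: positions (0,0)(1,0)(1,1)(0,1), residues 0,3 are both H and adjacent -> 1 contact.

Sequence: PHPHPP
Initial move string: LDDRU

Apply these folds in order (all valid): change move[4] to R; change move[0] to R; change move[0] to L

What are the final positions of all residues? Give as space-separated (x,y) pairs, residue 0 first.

Initial moves: LDDRU
Fold: move[4]->R => LDDRR (positions: [(0, 0), (-1, 0), (-1, -1), (-1, -2), (0, -2), (1, -2)])
Fold: move[0]->R => RDDRR (positions: [(0, 0), (1, 0), (1, -1), (1, -2), (2, -2), (3, -2)])
Fold: move[0]->L => LDDRR (positions: [(0, 0), (-1, 0), (-1, -1), (-1, -2), (0, -2), (1, -2)])

Answer: (0,0) (-1,0) (-1,-1) (-1,-2) (0,-2) (1,-2)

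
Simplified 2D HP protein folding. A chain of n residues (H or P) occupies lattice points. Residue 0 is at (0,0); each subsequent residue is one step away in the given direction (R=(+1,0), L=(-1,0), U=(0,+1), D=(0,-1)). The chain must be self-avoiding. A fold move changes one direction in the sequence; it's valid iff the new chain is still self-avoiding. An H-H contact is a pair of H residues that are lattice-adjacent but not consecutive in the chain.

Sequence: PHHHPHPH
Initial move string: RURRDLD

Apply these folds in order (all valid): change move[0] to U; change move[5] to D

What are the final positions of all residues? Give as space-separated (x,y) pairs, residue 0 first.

Initial moves: RURRDLD
Fold: move[0]->U => UURRDLD (positions: [(0, 0), (0, 1), (0, 2), (1, 2), (2, 2), (2, 1), (1, 1), (1, 0)])
Fold: move[5]->D => UURRDDD (positions: [(0, 0), (0, 1), (0, 2), (1, 2), (2, 2), (2, 1), (2, 0), (2, -1)])

Answer: (0,0) (0,1) (0,2) (1,2) (2,2) (2,1) (2,0) (2,-1)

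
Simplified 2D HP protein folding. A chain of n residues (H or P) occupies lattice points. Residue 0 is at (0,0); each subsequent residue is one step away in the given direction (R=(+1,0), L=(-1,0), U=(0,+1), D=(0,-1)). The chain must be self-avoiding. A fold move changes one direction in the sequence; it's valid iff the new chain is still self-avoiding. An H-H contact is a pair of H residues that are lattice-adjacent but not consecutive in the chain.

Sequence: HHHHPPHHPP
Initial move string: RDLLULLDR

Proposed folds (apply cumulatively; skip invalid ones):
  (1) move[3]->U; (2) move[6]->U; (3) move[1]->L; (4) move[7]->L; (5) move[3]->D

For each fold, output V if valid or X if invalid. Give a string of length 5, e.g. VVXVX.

Answer: XXXXX

Derivation:
Initial: RDLLULLDR -> [(0, 0), (1, 0), (1, -1), (0, -1), (-1, -1), (-1, 0), (-2, 0), (-3, 0), (-3, -1), (-2, -1)]
Fold 1: move[3]->U => RDLUULLDR INVALID (collision), skipped
Fold 2: move[6]->U => RDLLULUDR INVALID (collision), skipped
Fold 3: move[1]->L => RLLLULLDR INVALID (collision), skipped
Fold 4: move[7]->L => RDLLULLLR INVALID (collision), skipped
Fold 5: move[3]->D => RDLDULLDR INVALID (collision), skipped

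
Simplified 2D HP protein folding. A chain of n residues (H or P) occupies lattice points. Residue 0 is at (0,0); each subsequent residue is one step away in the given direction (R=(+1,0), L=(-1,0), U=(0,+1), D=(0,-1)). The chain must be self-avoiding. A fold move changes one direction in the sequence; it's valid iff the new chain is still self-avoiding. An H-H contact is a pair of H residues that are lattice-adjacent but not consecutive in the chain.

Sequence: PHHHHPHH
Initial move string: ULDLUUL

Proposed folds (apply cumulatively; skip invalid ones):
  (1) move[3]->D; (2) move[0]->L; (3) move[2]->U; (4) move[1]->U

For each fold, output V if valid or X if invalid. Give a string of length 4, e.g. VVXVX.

Initial: ULDLUUL -> [(0, 0), (0, 1), (-1, 1), (-1, 0), (-2, 0), (-2, 1), (-2, 2), (-3, 2)]
Fold 1: move[3]->D => ULDDUUL INVALID (collision), skipped
Fold 2: move[0]->L => LLDLUUL VALID
Fold 3: move[2]->U => LLULUUL VALID
Fold 4: move[1]->U => LUULUUL VALID

Answer: XVVV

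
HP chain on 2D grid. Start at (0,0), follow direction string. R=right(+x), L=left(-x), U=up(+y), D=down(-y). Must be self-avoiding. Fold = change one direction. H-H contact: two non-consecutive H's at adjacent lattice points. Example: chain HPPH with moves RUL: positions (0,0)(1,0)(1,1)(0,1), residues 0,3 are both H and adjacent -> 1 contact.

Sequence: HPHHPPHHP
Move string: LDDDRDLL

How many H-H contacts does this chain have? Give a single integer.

Answer: 0

Derivation:
Positions: [(0, 0), (-1, 0), (-1, -1), (-1, -2), (-1, -3), (0, -3), (0, -4), (-1, -4), (-2, -4)]
No H-H contacts found.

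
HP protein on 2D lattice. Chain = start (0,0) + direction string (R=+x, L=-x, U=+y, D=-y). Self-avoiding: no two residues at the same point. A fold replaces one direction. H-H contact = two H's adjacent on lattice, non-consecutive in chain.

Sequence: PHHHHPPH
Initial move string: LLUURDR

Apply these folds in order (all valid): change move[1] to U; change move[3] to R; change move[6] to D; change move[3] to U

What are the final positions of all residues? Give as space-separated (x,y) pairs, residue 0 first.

Answer: (0,0) (-1,0) (-1,1) (-1,2) (-1,3) (0,3) (0,2) (0,1)

Derivation:
Initial moves: LLUURDR
Fold: move[1]->U => LUUURDR (positions: [(0, 0), (-1, 0), (-1, 1), (-1, 2), (-1, 3), (0, 3), (0, 2), (1, 2)])
Fold: move[3]->R => LUURRDR (positions: [(0, 0), (-1, 0), (-1, 1), (-1, 2), (0, 2), (1, 2), (1, 1), (2, 1)])
Fold: move[6]->D => LUURRDD (positions: [(0, 0), (-1, 0), (-1, 1), (-1, 2), (0, 2), (1, 2), (1, 1), (1, 0)])
Fold: move[3]->U => LUUURDD (positions: [(0, 0), (-1, 0), (-1, 1), (-1, 2), (-1, 3), (0, 3), (0, 2), (0, 1)])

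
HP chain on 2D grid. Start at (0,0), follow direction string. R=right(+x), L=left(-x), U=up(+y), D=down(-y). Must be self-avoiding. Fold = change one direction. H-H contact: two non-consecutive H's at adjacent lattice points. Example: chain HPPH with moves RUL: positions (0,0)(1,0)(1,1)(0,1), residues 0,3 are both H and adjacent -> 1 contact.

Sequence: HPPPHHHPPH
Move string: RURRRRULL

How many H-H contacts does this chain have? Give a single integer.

Positions: [(0, 0), (1, 0), (1, 1), (2, 1), (3, 1), (4, 1), (5, 1), (5, 2), (4, 2), (3, 2)]
H-H contact: residue 4 @(3,1) - residue 9 @(3, 2)

Answer: 1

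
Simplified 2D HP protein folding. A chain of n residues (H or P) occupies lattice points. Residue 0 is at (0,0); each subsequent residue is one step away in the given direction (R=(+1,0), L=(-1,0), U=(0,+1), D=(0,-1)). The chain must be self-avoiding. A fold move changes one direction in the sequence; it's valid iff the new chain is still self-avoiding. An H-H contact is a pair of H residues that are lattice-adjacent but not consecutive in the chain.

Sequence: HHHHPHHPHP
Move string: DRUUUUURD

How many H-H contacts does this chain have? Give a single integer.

Answer: 1

Derivation:
Positions: [(0, 0), (0, -1), (1, -1), (1, 0), (1, 1), (1, 2), (1, 3), (1, 4), (2, 4), (2, 3)]
H-H contact: residue 0 @(0,0) - residue 3 @(1, 0)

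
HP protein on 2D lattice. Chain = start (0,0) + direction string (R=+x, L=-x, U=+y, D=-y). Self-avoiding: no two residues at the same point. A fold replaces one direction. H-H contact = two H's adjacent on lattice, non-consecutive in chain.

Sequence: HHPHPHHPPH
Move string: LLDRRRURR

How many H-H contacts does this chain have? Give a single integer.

Positions: [(0, 0), (-1, 0), (-2, 0), (-2, -1), (-1, -1), (0, -1), (1, -1), (1, 0), (2, 0), (3, 0)]
H-H contact: residue 0 @(0,0) - residue 5 @(0, -1)

Answer: 1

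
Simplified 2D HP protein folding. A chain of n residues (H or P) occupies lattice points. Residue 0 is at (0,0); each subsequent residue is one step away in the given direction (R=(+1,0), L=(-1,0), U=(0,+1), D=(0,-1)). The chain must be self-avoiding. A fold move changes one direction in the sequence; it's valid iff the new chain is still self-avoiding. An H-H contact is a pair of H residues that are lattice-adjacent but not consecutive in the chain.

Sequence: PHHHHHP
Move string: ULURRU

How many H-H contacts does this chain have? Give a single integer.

Answer: 1

Derivation:
Positions: [(0, 0), (0, 1), (-1, 1), (-1, 2), (0, 2), (1, 2), (1, 3)]
H-H contact: residue 1 @(0,1) - residue 4 @(0, 2)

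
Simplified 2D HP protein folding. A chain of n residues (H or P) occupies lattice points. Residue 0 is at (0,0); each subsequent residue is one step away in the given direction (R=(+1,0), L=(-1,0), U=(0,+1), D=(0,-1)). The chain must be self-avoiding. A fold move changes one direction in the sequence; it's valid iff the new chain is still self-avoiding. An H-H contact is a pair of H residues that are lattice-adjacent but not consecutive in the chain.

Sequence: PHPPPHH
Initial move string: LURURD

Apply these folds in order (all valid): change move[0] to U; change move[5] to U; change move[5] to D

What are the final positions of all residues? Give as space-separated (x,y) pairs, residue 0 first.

Initial moves: LURURD
Fold: move[0]->U => UURURD (positions: [(0, 0), (0, 1), (0, 2), (1, 2), (1, 3), (2, 3), (2, 2)])
Fold: move[5]->U => UURURU (positions: [(0, 0), (0, 1), (0, 2), (1, 2), (1, 3), (2, 3), (2, 4)])
Fold: move[5]->D => UURURD (positions: [(0, 0), (0, 1), (0, 2), (1, 2), (1, 3), (2, 3), (2, 2)])

Answer: (0,0) (0,1) (0,2) (1,2) (1,3) (2,3) (2,2)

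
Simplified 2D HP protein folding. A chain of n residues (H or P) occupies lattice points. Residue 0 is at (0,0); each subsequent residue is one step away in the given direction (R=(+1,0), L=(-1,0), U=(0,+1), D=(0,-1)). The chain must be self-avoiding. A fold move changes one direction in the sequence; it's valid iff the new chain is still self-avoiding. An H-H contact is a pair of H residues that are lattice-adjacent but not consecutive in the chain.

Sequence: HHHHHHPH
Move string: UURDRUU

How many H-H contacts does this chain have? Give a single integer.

Answer: 1

Derivation:
Positions: [(0, 0), (0, 1), (0, 2), (1, 2), (1, 1), (2, 1), (2, 2), (2, 3)]
H-H contact: residue 1 @(0,1) - residue 4 @(1, 1)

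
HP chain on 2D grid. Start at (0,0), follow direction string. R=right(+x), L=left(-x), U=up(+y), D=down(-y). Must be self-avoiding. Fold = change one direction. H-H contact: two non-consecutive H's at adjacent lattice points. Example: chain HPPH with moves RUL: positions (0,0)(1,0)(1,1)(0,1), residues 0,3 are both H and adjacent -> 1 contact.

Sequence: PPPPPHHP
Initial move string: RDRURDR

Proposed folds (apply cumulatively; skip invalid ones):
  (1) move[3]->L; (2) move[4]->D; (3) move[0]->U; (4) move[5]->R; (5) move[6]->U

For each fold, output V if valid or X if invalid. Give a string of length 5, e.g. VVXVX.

Answer: XXXVV

Derivation:
Initial: RDRURDR -> [(0, 0), (1, 0), (1, -1), (2, -1), (2, 0), (3, 0), (3, -1), (4, -1)]
Fold 1: move[3]->L => RDRLRDR INVALID (collision), skipped
Fold 2: move[4]->D => RDRUDDR INVALID (collision), skipped
Fold 3: move[0]->U => UDRURDR INVALID (collision), skipped
Fold 4: move[5]->R => RDRURRR VALID
Fold 5: move[6]->U => RDRURRU VALID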